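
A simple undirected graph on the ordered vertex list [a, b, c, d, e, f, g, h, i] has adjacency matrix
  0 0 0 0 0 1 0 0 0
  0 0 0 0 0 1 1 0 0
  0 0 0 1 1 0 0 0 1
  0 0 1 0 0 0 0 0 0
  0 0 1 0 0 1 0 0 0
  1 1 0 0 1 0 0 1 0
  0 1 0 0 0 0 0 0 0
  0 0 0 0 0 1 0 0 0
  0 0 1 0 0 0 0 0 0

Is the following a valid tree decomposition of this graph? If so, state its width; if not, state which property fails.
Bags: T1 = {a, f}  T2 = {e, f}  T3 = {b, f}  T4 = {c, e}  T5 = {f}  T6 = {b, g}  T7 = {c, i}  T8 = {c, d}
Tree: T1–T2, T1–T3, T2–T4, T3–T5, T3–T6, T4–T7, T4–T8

No — vertex h appears in no bag.

A tree decomposition must satisfy three properties: every vertex lies in some bag; for every edge, both endpoints lie together in some bag; and for every vertex, the bags containing it form a connected subtree. Here vertex h appears in no bag, so the decomposition is invalid.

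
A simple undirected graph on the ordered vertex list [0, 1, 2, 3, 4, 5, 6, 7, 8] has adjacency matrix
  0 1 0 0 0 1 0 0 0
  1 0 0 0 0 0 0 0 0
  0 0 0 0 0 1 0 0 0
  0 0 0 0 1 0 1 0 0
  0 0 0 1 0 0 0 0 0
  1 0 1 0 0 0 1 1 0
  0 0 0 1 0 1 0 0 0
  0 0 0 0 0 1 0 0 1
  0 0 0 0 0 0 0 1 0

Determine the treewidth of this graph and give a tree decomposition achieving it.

Treewidth 1.
Bags: B1 = {5, 6}  B2 = {0, 5}  B3 = {3, 6}  B4 = {5, 7}  B5 = {7, 8}  B6 = {3, 4}  B7 = {2, 5}  B8 = {0, 1}
Tree: B1–B2, B1–B3, B1–B4, B4–B5, B3–B6, B2–B7, B2–B8

The largest bag has 2 vertices, giving width 1; this decomposition certifies tw(G) ≤ 1. Any graph with an edge has treewidth ≥ 1, and G has the edge 6–5. Therefore the treewidth is 1.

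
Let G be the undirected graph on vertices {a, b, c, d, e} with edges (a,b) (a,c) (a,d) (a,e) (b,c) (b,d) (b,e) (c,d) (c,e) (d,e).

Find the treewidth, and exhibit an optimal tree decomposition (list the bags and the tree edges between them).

Treewidth 4.
Bags: B1 = {a, b, c, d, e}
Tree: (single bag)

A single bag containing all 5 vertices is trivially a valid decomposition of width 4. For the lower bound, the 5 vertices {a, b, c, d, e} are pairwise adjacent, and any tree decomposition puts a clique entirely inside one bag — forcing width ≥ 4. Hence tw(G) = 4 exactly.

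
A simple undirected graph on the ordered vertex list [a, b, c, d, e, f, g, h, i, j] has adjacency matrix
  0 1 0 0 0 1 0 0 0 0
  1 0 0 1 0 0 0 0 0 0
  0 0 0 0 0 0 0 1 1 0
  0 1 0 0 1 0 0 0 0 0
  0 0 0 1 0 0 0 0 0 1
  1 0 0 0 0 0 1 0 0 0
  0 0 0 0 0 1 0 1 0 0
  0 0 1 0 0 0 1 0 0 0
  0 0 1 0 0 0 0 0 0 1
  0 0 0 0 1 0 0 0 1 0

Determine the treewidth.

A width-2 tree decomposition is:
Bags: B1 = {c, h, i}  B2 = {h, i, j}  B3 = {e, h, j}  B4 = {d, e, h}  B5 = {b, d, h}  B6 = {a, b, h}  B7 = {a, f, h}  B8 = {f, g, h}
Tree: B1–B2, B2–B3, B3–B4, B4–B5, B5–B6, B6–B7, B7–B8
The largest bag has 3 vertices, giving width 2; this decomposition certifies tw(G) ≤ 2. The edges h–c–i–j–e–d–b–a–f–g–h form a cycle, so G is not a tree and its treewidth is at least 2. Hence tw(G) = 2 exactly.

2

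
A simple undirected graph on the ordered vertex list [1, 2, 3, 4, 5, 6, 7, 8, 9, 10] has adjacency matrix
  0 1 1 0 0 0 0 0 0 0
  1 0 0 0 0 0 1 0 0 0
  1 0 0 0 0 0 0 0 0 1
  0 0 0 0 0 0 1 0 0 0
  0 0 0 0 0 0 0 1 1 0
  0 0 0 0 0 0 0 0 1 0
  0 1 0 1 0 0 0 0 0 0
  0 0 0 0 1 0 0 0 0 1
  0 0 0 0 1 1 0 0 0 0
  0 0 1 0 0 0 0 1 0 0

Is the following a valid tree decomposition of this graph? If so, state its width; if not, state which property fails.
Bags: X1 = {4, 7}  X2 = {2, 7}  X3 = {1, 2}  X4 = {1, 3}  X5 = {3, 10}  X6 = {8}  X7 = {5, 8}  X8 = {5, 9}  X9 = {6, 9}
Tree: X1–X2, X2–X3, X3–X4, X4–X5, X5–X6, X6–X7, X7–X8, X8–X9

No — edge (10,8) lies in no bag.

A tree decomposition must satisfy three properties: every vertex lies in some bag; for every edge, both endpoints lie together in some bag; and for every vertex, the bags containing it form a connected subtree. Here edge (10,8) lies in no bag, so the decomposition is invalid.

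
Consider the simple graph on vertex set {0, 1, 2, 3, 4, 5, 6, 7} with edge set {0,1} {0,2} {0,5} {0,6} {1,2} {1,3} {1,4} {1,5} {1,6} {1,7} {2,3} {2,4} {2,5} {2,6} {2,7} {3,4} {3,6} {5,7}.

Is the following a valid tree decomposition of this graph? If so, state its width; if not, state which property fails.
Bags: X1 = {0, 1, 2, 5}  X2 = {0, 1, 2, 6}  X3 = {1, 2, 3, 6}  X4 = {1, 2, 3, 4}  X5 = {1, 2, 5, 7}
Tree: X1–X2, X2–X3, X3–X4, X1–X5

Vertex coverage: the bags together contain {0, 1, 2, 3, 4, 5, 6, 7}, the full vertex set. Edge coverage: each edge of G has both endpoints in at least one bag. Running intersection: for every vertex, the bags containing it form a connected subtree. All three properties hold, so this is a valid tree decomposition of width max|bag| − 1 = 3, and hence tw(G) ≤ 3.

Yes; width 3.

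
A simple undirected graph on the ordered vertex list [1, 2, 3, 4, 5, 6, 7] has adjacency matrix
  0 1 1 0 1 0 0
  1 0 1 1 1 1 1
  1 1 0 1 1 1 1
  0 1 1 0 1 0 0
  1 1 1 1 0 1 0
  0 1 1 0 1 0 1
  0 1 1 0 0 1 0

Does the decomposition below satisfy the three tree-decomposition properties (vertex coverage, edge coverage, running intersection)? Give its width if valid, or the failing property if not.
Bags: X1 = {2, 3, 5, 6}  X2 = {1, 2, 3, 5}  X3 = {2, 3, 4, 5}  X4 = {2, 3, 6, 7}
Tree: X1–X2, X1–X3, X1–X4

Checking the three conditions: (i) the bags cover all of {1, 2, 3, 4, 5, 6, 7}; (ii) for each edge, some bag contains both endpoints; (iii) the bags containing any fixed vertex form a subtree. All hold, so the decomposition is valid with width 4 − 1 = 3.

Yes; width 3.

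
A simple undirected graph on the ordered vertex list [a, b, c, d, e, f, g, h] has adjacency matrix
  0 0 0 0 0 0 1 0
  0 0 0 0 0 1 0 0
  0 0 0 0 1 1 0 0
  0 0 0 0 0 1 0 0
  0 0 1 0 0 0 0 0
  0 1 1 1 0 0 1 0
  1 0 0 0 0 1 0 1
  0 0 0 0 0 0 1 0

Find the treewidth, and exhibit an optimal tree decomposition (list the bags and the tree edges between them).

Treewidth 1.
One such decomposition:
Bags: B1 = {c, f}  B2 = {d, f}  B3 = {f, g}  B4 = {g, h}  B5 = {a, g}  B6 = {c, e}  B7 = {b, f}
Tree: B1–B2, B1–B3, B3–B4, B4–B5, B1–B6, B1–B7

The largest bag has 2 vertices, giving width 1; this decomposition certifies tw(G) ≤ 1. Since G has at least one edge (e.g. f–c), it is not an edgeless graph, so tw(G) ≥ 1. The upper and lower bounds meet at 1, so that is the treewidth.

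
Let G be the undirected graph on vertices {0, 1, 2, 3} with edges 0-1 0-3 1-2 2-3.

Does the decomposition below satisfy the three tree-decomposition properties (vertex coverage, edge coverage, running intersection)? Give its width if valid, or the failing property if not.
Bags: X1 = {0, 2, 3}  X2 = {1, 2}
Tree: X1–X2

A tree decomposition must satisfy three properties: every vertex lies in some bag; for every edge, both endpoints lie together in some bag; and for every vertex, the bags containing it form a connected subtree. Here edge (0,1) lies in no bag, so the decomposition is invalid.

No — edge (0,1) lies in no bag.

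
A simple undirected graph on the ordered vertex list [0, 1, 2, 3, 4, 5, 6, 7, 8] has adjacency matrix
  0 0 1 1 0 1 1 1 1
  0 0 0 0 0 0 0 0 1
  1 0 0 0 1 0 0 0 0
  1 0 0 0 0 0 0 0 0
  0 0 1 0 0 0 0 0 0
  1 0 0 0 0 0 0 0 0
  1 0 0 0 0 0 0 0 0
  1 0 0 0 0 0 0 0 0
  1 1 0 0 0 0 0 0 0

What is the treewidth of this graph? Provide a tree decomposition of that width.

Every bag has size at most 2, so the width is 2 − 1 = 1 and tw(G) ≤ 1. G has an edge, so its treewidth is at least 1. Hence tw(G) = 1 exactly.

Treewidth 1.
Bags: B1 = {0, 7}  B2 = {0, 3}  B3 = {0, 5}  B4 = {0, 2}  B5 = {0, 8}  B6 = {0, 6}  B7 = {1, 8}  B8 = {2, 4}
Tree: B1–B2, B1–B3, B1–B4, B3–B5, B1–B6, B5–B7, B4–B8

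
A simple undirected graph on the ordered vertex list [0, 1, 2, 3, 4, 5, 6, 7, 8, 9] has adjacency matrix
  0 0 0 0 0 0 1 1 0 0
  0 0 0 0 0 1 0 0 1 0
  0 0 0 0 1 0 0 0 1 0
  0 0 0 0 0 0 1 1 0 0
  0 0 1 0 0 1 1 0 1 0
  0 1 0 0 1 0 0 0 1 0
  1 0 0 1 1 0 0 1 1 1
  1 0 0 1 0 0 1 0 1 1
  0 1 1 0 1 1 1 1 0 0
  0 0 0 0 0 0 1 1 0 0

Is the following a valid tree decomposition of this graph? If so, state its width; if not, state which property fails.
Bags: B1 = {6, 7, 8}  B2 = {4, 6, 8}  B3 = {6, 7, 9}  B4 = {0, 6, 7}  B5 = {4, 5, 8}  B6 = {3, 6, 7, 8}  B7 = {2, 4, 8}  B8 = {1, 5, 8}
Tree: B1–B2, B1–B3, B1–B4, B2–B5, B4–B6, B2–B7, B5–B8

No — bags containing vertex 8 are not connected in the tree.

A tree decomposition must satisfy three properties: every vertex lies in some bag; for every edge, both endpoints lie together in some bag; and for every vertex, the bags containing it form a connected subtree. Here bags containing vertex 8 are not connected in the tree, so the decomposition is invalid.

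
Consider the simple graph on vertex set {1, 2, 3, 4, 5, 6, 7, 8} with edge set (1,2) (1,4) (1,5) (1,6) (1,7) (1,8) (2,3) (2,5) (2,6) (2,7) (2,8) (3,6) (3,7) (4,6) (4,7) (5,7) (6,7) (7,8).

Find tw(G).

A width-3 tree decomposition is:
Bags: B1 = {1, 2, 5, 7}  B2 = {1, 2, 6, 7}  B3 = {2, 3, 6, 7}  B4 = {1, 4, 6, 7}  B5 = {1, 2, 7, 8}
Tree: B1–B2, B2–B3, B2–B4, B2–B5
The largest bag has 4 vertices, giving width 3; this decomposition certifies tw(G) ≤ 3. For the lower bound, the 4 vertices {1, 2, 7, 8} are pairwise adjacent, and any tree decomposition puts a clique entirely inside one bag — forcing width ≥ 3. Combining the bounds, tw(G) = 3.

3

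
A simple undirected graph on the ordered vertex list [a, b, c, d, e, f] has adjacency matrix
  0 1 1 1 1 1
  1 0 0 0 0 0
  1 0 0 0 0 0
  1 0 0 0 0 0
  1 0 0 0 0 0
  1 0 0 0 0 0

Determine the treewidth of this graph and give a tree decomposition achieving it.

Treewidth 1.
One optimal decomposition is:
Bags: B1 = {a, d}  B2 = {a, e}  B3 = {a, b}  B4 = {a, c}  B5 = {a, f}
Tree: B1–B2, B1–B3, B2–B4, B2–B5

Every bag has size at most 2, so the width is 2 − 1 = 1 and tw(G) ≤ 1. Any graph with an edge has treewidth ≥ 1, and G has the edge a–d. Hence tw(G) = 1 exactly.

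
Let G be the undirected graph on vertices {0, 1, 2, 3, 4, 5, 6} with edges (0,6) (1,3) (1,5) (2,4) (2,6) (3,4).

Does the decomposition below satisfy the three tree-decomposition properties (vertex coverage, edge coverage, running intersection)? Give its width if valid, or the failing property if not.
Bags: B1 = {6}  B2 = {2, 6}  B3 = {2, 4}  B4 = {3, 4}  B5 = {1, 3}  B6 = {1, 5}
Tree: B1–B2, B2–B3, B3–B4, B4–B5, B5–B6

No — vertex 0 appears in no bag.

A tree decomposition must satisfy three properties: every vertex lies in some bag; for every edge, both endpoints lie together in some bag; and for every vertex, the bags containing it form a connected subtree. Here vertex 0 appears in no bag, so the decomposition is invalid.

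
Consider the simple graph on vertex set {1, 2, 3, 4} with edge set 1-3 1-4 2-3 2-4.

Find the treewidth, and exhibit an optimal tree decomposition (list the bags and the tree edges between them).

Treewidth 2.
Bags: B1 = {2, 3, 4}  B2 = {1, 3, 4}
Tree: B1–B2

The largest bag has 3 vertices, giving width 2; this decomposition certifies tw(G) ≤ 2. Since 3–2–4–1–3 is a cycle in G, G is not acyclic. Forests are exactly the graphs of treewidth ≤ 1, so tw(G) ≥ 2. Hence tw(G) = 2 exactly.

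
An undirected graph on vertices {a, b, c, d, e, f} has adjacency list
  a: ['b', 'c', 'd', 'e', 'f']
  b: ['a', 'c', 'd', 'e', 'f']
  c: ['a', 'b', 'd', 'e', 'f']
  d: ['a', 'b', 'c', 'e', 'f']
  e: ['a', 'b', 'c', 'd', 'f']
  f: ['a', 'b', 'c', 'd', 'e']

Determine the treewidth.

5

A width-5 tree decomposition is:
Bags: B1 = {a, b, c, d, e, f}
Tree: (single bag)
A single bag containing all 6 vertices is trivially a valid decomposition of width 5. On the other hand G contains the 6-clique {a, b, c, d, e, f}. A clique must lie in a single bag of any decomposition, so no decomposition can have width below 5. Combining the bounds, tw(G) = 5.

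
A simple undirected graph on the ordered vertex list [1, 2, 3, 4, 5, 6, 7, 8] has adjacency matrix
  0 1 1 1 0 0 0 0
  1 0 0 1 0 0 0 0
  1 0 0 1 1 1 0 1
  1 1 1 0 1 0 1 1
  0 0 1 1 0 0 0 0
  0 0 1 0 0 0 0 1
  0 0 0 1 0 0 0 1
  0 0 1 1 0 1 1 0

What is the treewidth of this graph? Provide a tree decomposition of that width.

Every bag has size at most 3, so the width is 3 − 1 = 2 and tw(G) ≤ 2. On the other hand G contains the 3-clique {1, 2, 4}. A clique must lie in a single bag of any decomposition, so no decomposition can have width below 2. Combining the bounds, tw(G) = 2.

Treewidth 2.
One optimal decomposition is:
Bags: B1 = {3, 6, 8}  B2 = {3, 4, 8}  B3 = {1, 3, 4}  B4 = {1, 2, 4}  B5 = {4, 7, 8}  B6 = {3, 4, 5}
Tree: B1–B2, B2–B3, B3–B4, B2–B5, B2–B6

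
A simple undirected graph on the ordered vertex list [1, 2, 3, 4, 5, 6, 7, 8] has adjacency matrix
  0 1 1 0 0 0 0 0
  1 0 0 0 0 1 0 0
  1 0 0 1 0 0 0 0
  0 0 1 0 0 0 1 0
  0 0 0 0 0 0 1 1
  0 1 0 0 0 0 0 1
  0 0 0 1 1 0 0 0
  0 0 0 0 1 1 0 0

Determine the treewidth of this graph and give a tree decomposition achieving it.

The largest bag has 3 vertices, giving width 2; this decomposition certifies tw(G) ≤ 2. For the lower bound, G contains the cycle 5–8–6–2–1–3–4–7–5, so G is not a forest; only forests have treewidth ≤ 1, hence tw(G) ≥ 2. Hence tw(G) = 2 exactly.

Treewidth 2.
Bags: B1 = {5, 6, 8}  B2 = {2, 5, 6}  B3 = {1, 2, 5}  B4 = {1, 3, 5}  B5 = {3, 4, 5}  B6 = {4, 5, 7}
Tree: B1–B2, B2–B3, B3–B4, B4–B5, B5–B6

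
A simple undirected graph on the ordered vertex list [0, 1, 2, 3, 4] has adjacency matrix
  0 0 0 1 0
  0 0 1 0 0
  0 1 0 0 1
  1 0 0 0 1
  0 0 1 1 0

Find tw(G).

A width-1 tree decomposition is:
Bags: B1 = {0, 3}  B2 = {3, 4}  B3 = {2, 4}  B4 = {1, 2}
Tree: B1–B2, B2–B3, B3–B4
The largest bag has 2 vertices, giving width 1; this decomposition certifies tw(G) ≤ 1. G has an edge, so its treewidth is at least 1. Hence tw(G) = 1 exactly.

1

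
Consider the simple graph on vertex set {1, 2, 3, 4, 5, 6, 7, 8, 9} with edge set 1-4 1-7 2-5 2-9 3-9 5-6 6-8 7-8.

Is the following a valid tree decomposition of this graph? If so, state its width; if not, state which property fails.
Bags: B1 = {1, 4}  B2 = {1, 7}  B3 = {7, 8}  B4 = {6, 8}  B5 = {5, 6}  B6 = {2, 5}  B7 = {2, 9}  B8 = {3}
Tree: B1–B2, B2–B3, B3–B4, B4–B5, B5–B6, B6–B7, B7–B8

A tree decomposition must satisfy three properties: every vertex lies in some bag; for every edge, both endpoints lie together in some bag; and for every vertex, the bags containing it form a connected subtree. Here edge (9,3) lies in no bag, so the decomposition is invalid.

No — edge (9,3) lies in no bag.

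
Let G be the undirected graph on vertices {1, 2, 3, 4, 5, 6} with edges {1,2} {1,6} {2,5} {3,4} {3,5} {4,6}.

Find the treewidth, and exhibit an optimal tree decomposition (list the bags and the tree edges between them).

Treewidth 2.
One such decomposition:
Bags: B1 = {2, 3, 5}  B2 = {2, 3, 4}  B3 = {2, 4, 6}  B4 = {1, 2, 6}
Tree: B1–B2, B2–B3, B3–B4

The largest bag has 3 vertices, giving width 2; this decomposition certifies tw(G) ≤ 2. For the lower bound, G contains the cycle 2–5–3–4–6–1–2, so G is not a forest; only forests have treewidth ≤ 1, hence tw(G) ≥ 2. Therefore the treewidth is 2.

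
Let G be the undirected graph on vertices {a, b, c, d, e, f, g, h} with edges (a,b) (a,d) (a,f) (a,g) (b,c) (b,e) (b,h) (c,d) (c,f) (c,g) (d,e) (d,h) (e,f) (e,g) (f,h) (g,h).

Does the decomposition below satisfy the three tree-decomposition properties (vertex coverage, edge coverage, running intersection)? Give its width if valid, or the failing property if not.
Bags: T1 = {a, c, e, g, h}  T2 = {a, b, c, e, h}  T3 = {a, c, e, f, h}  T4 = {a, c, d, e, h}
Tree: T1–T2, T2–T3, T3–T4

Yes; width 4.

Every vertex of G appears in some bag (union = {a, b, c, d, e, f, g, h}); every edge is covered by a bag; and for each vertex v the set of bags containing v is connected in the bag tree. The decomposition is therefore valid. The largest bag has 5 vertices, so the width is 4.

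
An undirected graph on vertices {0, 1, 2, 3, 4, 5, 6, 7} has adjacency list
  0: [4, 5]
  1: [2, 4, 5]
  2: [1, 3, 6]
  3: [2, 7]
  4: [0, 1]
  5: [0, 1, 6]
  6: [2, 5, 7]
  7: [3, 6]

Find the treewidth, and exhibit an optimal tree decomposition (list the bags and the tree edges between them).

Treewidth 2.
Bags: B1 = {0, 4, 5}  B2 = {1, 4, 5}  B3 = {1, 5, 6}  B4 = {1, 2, 6}  B5 = {2, 6, 7}  B6 = {2, 3, 7}
Tree: B1–B2, B2–B3, B3–B4, B4–B5, B5–B6

Each bag holds 3 vertices, so the decomposition has width 2, which upper-bounds the treewidth. For the lower bound, G contains the cycle 0–4–1–5–0, so G is not a forest; only forests have treewidth ≤ 1, hence tw(G) ≥ 2. Therefore the treewidth is 2.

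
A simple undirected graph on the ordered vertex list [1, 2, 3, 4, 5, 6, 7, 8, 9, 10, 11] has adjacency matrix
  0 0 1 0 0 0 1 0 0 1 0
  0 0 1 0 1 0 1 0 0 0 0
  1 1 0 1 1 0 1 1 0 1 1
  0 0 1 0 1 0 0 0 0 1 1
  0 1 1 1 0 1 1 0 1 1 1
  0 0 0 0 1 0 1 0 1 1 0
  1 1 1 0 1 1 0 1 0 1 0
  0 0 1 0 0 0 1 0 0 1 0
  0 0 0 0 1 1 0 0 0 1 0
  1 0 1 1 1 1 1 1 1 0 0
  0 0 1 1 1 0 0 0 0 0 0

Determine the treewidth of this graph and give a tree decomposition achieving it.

The largest bag has 4 vertices, giving width 3; this decomposition certifies tw(G) ≤ 3. Conversely, {5, 6, 9, 10} is a clique of size 4, and the vertices of any clique must share a bag in every tree decomposition; so some bag has ≥ 4 vertices and tw(G) ≥ 3. The upper and lower bounds meet at 3, so that is the treewidth.

Treewidth 3.
One optimal decomposition is:
Bags: B1 = {3, 5, 7, 10}  B2 = {3, 4, 5, 10}  B3 = {3, 4, 5, 11}  B4 = {5, 6, 7, 10}  B5 = {3, 7, 8, 10}  B6 = {1, 3, 7, 10}  B7 = {5, 6, 9, 10}  B8 = {2, 3, 5, 7}
Tree: B1–B2, B2–B3, B1–B4, B1–B5, B1–B6, B4–B7, B1–B8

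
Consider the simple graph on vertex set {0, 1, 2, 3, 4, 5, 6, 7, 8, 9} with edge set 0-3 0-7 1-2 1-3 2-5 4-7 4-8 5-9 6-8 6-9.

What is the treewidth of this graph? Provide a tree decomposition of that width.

Every bag has size at most 3, so the width is 3 − 1 = 2 and tw(G) ≤ 2. The edges 2–5–9–6–8–4–7–0–3–1–2 form a cycle, so G is not a tree and its treewidth is at least 2. The upper and lower bounds meet at 2, so that is the treewidth.

Treewidth 2.
One such decomposition:
Bags: B1 = {2, 5, 9}  B2 = {2, 6, 9}  B3 = {2, 6, 8}  B4 = {2, 4, 8}  B5 = {2, 4, 7}  B6 = {0, 2, 7}  B7 = {0, 2, 3}  B8 = {1, 2, 3}
Tree: B1–B2, B2–B3, B3–B4, B4–B5, B5–B6, B6–B7, B7–B8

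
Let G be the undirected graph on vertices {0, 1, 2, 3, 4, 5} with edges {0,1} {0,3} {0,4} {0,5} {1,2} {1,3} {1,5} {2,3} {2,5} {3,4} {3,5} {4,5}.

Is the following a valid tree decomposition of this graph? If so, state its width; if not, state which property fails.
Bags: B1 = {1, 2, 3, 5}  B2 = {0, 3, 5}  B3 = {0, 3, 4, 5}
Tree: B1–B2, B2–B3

No — edge (1,0) lies in no bag.

A tree decomposition must satisfy three properties: every vertex lies in some bag; for every edge, both endpoints lie together in some bag; and for every vertex, the bags containing it form a connected subtree. Here edge (1,0) lies in no bag, so the decomposition is invalid.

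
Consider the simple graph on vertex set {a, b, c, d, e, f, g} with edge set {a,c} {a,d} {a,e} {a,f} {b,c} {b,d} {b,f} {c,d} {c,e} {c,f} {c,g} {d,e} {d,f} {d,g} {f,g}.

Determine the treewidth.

A width-3 tree decomposition is:
Bags: B1 = {b, c, d, f}  B2 = {a, c, d, f}  B3 = {a, c, d, e}  B4 = {c, d, f, g}
Tree: B1–B2, B2–B3, B2–B4
Each bag holds 4 vertices, so the decomposition has width 3, which upper-bounds the treewidth. On the other hand G contains the 4-clique {a, c, d, e}. A clique must lie in a single bag of any decomposition, so no decomposition can have width below 3. Hence tw(G) = 3 exactly.

3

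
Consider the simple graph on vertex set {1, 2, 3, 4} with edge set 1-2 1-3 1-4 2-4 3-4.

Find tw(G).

A width-2 tree decomposition is:
Bags: B1 = {1, 3, 4}  B2 = {1, 2, 4}
Tree: B1–B2
The largest bag has 3 vertices, giving width 2; this decomposition certifies tw(G) ≤ 2. Conversely, {1, 2, 4} is a clique of size 3, and the vertices of any clique must share a bag in every tree decomposition; so some bag has ≥ 3 vertices and tw(G) ≥ 2. Hence tw(G) = 2 exactly.

2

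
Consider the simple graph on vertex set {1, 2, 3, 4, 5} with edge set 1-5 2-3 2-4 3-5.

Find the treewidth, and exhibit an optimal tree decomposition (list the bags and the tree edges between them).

Each bag holds 2 vertices, so the decomposition has width 1, which upper-bounds the treewidth. Since G has at least one edge (e.g. 4–2), it is not an edgeless graph, so tw(G) ≥ 1. The upper and lower bounds meet at 1, so that is the treewidth.

Treewidth 1.
Bags: B1 = {2, 4}  B2 = {2, 3}  B3 = {3, 5}  B4 = {1, 5}
Tree: B1–B2, B2–B3, B3–B4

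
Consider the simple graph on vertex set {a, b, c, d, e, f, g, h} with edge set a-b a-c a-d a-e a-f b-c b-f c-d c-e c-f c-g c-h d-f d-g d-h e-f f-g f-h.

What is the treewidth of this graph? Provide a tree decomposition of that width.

Every bag has size at most 4, so the width is 4 − 1 = 3 and tw(G) ≤ 3. On the other hand G contains the 4-clique {c, d, f, g}. A clique must lie in a single bag of any decomposition, so no decomposition can have width below 3. Hence tw(G) = 3 exactly.

Treewidth 3.
Bags: B1 = {a, c, e, f}  B2 = {a, c, d, f}  B3 = {a, b, c, f}  B4 = {c, d, f, g}  B5 = {c, d, f, h}
Tree: B1–B2, B1–B3, B2–B4, B4–B5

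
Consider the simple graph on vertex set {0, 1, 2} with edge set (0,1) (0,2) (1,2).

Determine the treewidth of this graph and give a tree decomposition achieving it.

Treewidth 2.
One optimal decomposition is:
Bags: B1 = {0, 1, 2}
Tree: (single bag)

With just one bag of size 3, the width is 3 − 1 = 2, so tw(G) ≤ 2. For the lower bound, the 3 vertices {0, 1, 2} are pairwise adjacent, and any tree decomposition puts a clique entirely inside one bag — forcing width ≥ 2. The upper and lower bounds meet at 2, so that is the treewidth.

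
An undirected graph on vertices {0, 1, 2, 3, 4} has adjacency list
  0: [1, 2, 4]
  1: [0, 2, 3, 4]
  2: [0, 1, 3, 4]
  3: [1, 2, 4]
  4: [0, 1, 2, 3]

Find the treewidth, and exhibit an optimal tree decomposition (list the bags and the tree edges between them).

Treewidth 3.
One such decomposition:
Bags: B1 = {1, 2, 3, 4}  B2 = {0, 1, 2, 4}
Tree: B1–B2

Each bag holds 4 vertices, so the decomposition has width 3, which upper-bounds the treewidth. On the other hand G contains the 4-clique {0, 1, 2, 4}. A clique must lie in a single bag of any decomposition, so no decomposition can have width below 3. Therefore the treewidth is 3.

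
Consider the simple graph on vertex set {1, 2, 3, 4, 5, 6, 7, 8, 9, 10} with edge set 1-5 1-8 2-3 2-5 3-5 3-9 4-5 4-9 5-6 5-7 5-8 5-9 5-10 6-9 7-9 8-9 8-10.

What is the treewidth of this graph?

2

A width-2 tree decomposition is:
Bags: B1 = {5, 8, 9}  B2 = {4, 5, 9}  B3 = {3, 5, 9}  B4 = {5, 6, 9}  B5 = {1, 5, 8}  B6 = {2, 3, 5}  B7 = {5, 7, 9}  B8 = {5, 8, 10}
Tree: B1–B2, B1–B3, B2–B4, B1–B5, B3–B6, B2–B7, B1–B8
Every bag has size at most 3, so the width is 3 − 1 = 2 and tw(G) ≤ 2. For the lower bound, the 3 vertices {1, 5, 8} are pairwise adjacent, and any tree decomposition puts a clique entirely inside one bag — forcing width ≥ 2. Combining the bounds, tw(G) = 2.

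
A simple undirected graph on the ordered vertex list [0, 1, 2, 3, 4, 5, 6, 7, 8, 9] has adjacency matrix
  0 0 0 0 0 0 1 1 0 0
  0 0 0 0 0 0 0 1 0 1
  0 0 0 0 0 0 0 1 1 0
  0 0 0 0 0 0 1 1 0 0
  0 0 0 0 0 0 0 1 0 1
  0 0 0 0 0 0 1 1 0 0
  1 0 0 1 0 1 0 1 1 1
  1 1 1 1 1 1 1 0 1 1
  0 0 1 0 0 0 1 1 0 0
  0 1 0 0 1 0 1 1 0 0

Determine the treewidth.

2

A width-2 tree decomposition is:
Bags: B1 = {0, 6, 7}  B2 = {6, 7, 9}  B3 = {6, 7, 8}  B4 = {3, 6, 7}  B5 = {1, 7, 9}  B6 = {4, 7, 9}  B7 = {2, 7, 8}  B8 = {5, 6, 7}
Tree: B1–B2, B1–B3, B1–B4, B2–B5, B2–B6, B3–B7, B3–B8
Every bag has size at most 3, so the width is 3 − 1 = 2 and tw(G) ≤ 2. For the lower bound, the 3 vertices {1, 7, 9} are pairwise adjacent, and any tree decomposition puts a clique entirely inside one bag — forcing width ≥ 2. Therefore the treewidth is 2.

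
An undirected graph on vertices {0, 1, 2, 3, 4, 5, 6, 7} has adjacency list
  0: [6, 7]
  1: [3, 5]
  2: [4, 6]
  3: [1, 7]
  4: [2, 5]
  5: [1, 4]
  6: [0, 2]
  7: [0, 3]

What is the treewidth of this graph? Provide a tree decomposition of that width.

Every bag has size at most 3, so the width is 3 − 1 = 2 and tw(G) ≤ 2. The edges 5–1–3–7–0–6–2–4–5 form a cycle, so G is not a tree and its treewidth is at least 2. The upper and lower bounds meet at 2, so that is the treewidth.

Treewidth 2.
Bags: B1 = {1, 3, 5}  B2 = {3, 5, 7}  B3 = {0, 5, 7}  B4 = {0, 5, 6}  B5 = {2, 5, 6}  B6 = {2, 4, 5}
Tree: B1–B2, B2–B3, B3–B4, B4–B5, B5–B6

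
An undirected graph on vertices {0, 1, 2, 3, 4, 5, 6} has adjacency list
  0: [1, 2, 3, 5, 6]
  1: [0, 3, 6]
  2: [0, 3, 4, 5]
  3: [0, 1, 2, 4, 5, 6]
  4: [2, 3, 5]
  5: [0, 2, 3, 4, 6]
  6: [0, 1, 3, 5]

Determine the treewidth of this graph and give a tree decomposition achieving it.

Treewidth 3.
One optimal decomposition is:
Bags: B1 = {0, 3, 5, 6}  B2 = {0, 2, 3, 5}  B3 = {0, 1, 3, 6}  B4 = {2, 3, 4, 5}
Tree: B1–B2, B1–B3, B2–B4

Every bag has size at most 4, so the width is 4 − 1 = 3 and tw(G) ≤ 3. Conversely, {0, 1, 3, 6} is a clique of size 4, and the vertices of any clique must share a bag in every tree decomposition; so some bag has ≥ 4 vertices and tw(G) ≥ 3. Hence tw(G) = 3 exactly.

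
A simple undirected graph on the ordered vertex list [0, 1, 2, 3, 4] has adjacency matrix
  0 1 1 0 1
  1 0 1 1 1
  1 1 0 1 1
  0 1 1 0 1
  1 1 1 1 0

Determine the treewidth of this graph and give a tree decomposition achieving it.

Treewidth 3.
One such decomposition:
Bags: B1 = {0, 1, 2, 4}  B2 = {1, 2, 3, 4}
Tree: B1–B2

Each bag holds 4 vertices, so the decomposition has width 3, which upper-bounds the treewidth. On the other hand G contains the 4-clique {0, 1, 2, 4}. A clique must lie in a single bag of any decomposition, so no decomposition can have width below 3. Hence tw(G) = 3 exactly.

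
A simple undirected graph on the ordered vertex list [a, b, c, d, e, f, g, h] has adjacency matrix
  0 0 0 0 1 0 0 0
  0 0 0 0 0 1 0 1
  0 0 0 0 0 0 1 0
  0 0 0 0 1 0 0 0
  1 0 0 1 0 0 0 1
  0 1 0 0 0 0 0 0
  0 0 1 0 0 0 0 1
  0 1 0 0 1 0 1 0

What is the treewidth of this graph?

A width-1 tree decomposition is:
Bags: B1 = {g, h}  B2 = {e, h}  B3 = {b, h}  B4 = {a, e}  B5 = {b, f}  B6 = {d, e}  B7 = {c, g}
Tree: B1–B2, B2–B3, B2–B4, B3–B5, B4–B6, B1–B7
Each bag holds 2 vertices, so the decomposition has width 1, which upper-bounds the treewidth. G has an edge, so its treewidth is at least 1. Hence tw(G) = 1 exactly.

1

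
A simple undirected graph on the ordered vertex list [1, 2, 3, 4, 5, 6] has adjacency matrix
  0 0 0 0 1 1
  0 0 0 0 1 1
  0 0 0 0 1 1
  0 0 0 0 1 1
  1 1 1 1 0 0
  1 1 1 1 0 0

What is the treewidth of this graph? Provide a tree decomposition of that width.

Treewidth 2.
One optimal decomposition is:
Bags: B1 = {2, 5, 6}  B2 = {4, 5, 6}  B3 = {3, 5, 6}  B4 = {1, 5, 6}
Tree: B1–B2, B2–B3, B3–B4

The largest bag has 3 vertices, giving width 2; this decomposition certifies tw(G) ≤ 2. Since 6–2–5–4–6 is a cycle in G, G is not acyclic. Forests are exactly the graphs of treewidth ≤ 1, so tw(G) ≥ 2. The upper and lower bounds meet at 2, so that is the treewidth.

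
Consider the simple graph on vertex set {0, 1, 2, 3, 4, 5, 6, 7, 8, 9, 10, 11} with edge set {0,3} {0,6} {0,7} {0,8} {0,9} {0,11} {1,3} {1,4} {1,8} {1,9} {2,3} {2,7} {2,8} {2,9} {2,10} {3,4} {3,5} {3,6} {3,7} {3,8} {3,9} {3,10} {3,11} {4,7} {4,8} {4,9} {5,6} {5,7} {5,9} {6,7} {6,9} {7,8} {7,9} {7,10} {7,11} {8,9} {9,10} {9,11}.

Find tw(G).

4

A width-4 tree decomposition is:
Bags: B1 = {0, 3, 7, 8, 9}  B2 = {2, 3, 7, 8, 9}  B3 = {0, 3, 7, 9, 11}  B4 = {3, 4, 7, 8, 9}  B5 = {2, 3, 7, 9, 10}  B6 = {0, 3, 6, 7, 9}  B7 = {1, 3, 4, 8, 9}  B8 = {3, 5, 6, 7, 9}
Tree: B1–B2, B1–B3, B2–B4, B2–B5, B1–B6, B4–B7, B6–B8
Each bag holds 5 vertices, so the decomposition has width 4, which upper-bounds the treewidth. On the other hand G contains the 5-clique {1, 3, 4, 8, 9}. A clique must lie in a single bag of any decomposition, so no decomposition can have width below 4. Therefore the treewidth is 4.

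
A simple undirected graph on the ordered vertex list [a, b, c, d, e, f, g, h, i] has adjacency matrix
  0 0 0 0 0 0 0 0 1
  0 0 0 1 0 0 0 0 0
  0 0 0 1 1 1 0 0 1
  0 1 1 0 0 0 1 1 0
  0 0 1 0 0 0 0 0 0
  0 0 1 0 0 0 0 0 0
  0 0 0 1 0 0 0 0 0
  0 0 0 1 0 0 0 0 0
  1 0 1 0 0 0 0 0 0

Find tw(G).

1

A width-1 tree decomposition is:
Bags: B1 = {c, f}  B2 = {c, i}  B3 = {c, d}  B4 = {d, h}  B5 = {d, g}  B6 = {b, d}  B7 = {a, i}  B8 = {c, e}
Tree: B1–B2, B2–B3, B3–B4, B3–B5, B4–B6, B2–B7, B2–B8
Each bag holds 2 vertices, so the decomposition has width 1, which upper-bounds the treewidth. Any graph with an edge has treewidth ≥ 1, and G has the edge c–f. Therefore the treewidth is 1.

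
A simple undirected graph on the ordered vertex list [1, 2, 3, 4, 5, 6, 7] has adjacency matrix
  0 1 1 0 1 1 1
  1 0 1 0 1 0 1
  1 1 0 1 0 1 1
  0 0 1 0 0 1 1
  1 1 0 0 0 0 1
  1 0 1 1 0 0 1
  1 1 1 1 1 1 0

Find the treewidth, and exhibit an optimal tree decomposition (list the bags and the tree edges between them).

Treewidth 3.
One such decomposition:
Bags: B1 = {3, 4, 6, 7}  B2 = {1, 3, 6, 7}  B3 = {1, 2, 3, 7}  B4 = {1, 2, 5, 7}
Tree: B1–B2, B2–B3, B3–B4

The largest bag has 4 vertices, giving width 3; this decomposition certifies tw(G) ≤ 3. On the other hand G contains the 4-clique {1, 2, 3, 7}. A clique must lie in a single bag of any decomposition, so no decomposition can have width below 3. The upper and lower bounds meet at 3, so that is the treewidth.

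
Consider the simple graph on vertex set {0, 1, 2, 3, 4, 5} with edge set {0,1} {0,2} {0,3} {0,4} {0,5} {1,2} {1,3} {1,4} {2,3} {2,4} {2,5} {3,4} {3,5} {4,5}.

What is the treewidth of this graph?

4

A width-4 tree decomposition is:
Bags: B1 = {0, 1, 2, 3, 4}  B2 = {0, 2, 3, 4, 5}
Tree: B1–B2
Each bag holds 5 vertices, so the decomposition has width 4, which upper-bounds the treewidth. Conversely, {0, 1, 2, 3, 4} is a clique of size 5, and the vertices of any clique must share a bag in every tree decomposition; so some bag has ≥ 5 vertices and tw(G) ≥ 4. Hence tw(G) = 4 exactly.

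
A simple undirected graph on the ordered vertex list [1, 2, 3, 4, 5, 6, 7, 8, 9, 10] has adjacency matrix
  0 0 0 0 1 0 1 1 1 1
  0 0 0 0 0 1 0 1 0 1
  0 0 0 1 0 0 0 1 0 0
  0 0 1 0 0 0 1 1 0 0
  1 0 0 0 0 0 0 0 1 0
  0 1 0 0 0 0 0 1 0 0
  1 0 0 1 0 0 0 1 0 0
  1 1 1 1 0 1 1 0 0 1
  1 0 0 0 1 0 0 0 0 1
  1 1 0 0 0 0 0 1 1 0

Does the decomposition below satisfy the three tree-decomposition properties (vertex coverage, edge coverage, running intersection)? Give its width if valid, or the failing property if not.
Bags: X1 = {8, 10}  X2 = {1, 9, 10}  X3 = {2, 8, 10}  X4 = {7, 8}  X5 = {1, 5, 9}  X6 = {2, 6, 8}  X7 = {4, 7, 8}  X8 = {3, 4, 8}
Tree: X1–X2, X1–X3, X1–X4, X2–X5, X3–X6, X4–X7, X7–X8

A tree decomposition must satisfy three properties: every vertex lies in some bag; for every edge, both endpoints lie together in some bag; and for every vertex, the bags containing it form a connected subtree. Here edge (1,8) lies in no bag, so the decomposition is invalid.

No — edge (1,8) lies in no bag.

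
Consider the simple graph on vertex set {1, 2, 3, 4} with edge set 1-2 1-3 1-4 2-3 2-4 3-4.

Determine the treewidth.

3

A width-3 tree decomposition is:
Bags: B1 = {1, 2, 3, 4}
Tree: (single bag)
With just one bag of size 4, the width is 4 − 1 = 3, so tw(G) ≤ 3. Conversely, {1, 2, 3, 4} is a clique of size 4, and the vertices of any clique must share a bag in every tree decomposition; so some bag has ≥ 4 vertices and tw(G) ≥ 3. The upper and lower bounds meet at 3, so that is the treewidth.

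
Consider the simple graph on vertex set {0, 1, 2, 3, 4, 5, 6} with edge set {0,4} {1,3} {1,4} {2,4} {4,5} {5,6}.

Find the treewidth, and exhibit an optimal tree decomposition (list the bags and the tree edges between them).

Every bag has size at most 2, so the width is 2 − 1 = 1 and tw(G) ≤ 1. Since G has at least one edge (e.g. 3–1), it is not an edgeless graph, so tw(G) ≥ 1. Combining the bounds, tw(G) = 1.

Treewidth 1.
One optimal decomposition is:
Bags: B1 = {1, 3}  B2 = {1, 4}  B3 = {2, 4}  B4 = {4, 5}  B5 = {5, 6}  B6 = {0, 4}
Tree: B1–B2, B2–B3, B3–B4, B4–B5, B2–B6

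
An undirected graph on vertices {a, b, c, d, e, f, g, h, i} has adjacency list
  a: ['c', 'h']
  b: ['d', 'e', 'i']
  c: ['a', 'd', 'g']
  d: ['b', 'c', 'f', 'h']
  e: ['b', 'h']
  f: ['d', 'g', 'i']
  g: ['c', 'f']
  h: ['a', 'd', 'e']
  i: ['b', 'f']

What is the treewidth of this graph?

A width-3 tree decomposition is:
Bags: B1 = {a, c, g, h}  B2 = {c, d, g, h}  B3 = {d, f, g, h}  B4 = {d, e, f, h}  B5 = {b, d, e, f}  B6 = {b, e, f, i}
Tree: B1–B2, B2–B3, B3–B4, B4–B5, B5–B6
Every bag has size at most 4, so the width is 4 − 1 = 3 and tw(G) ≤ 3. For the lower bound: the 4 vertex sets {a,c,g}, {h}, {d}, {b,e,f,i} are disjoint, each induces a connected subgraph, and every pair is joined by at least one edge of G. Contracting each set to a single vertex therefore yields K_{4} as a minor, and since treewidth is minor-monotone, tw(G) ≥ tw(K_{4}) = 3. Combining the bounds, tw(G) = 3.

3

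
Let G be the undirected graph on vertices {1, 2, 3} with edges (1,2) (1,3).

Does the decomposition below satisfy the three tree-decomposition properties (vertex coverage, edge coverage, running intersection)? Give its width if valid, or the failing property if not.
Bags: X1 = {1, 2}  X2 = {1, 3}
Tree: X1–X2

Vertex coverage: the bags together contain {1, 2, 3}, the full vertex set. Edge coverage: each edge of G has both endpoints in at least one bag. Running intersection: for every vertex, the bags containing it form a connected subtree. All three properties hold, so this is a valid tree decomposition of width max|bag| − 1 = 1, and hence tw(G) ≤ 1.

Yes; width 1.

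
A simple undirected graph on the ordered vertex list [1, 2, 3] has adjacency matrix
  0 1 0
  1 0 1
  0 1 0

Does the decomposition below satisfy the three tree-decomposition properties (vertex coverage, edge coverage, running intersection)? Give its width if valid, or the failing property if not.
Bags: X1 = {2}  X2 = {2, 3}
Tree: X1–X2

No — vertex 1 appears in no bag.

A tree decomposition must satisfy three properties: every vertex lies in some bag; for every edge, both endpoints lie together in some bag; and for every vertex, the bags containing it form a connected subtree. Here vertex 1 appears in no bag, so the decomposition is invalid.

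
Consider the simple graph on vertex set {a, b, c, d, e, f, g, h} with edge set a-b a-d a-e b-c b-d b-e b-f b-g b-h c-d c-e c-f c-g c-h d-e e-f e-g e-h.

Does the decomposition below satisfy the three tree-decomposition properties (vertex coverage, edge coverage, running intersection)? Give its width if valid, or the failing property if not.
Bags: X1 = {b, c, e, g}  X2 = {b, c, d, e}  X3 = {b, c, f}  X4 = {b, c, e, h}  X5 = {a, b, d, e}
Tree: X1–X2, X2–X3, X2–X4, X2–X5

A tree decomposition must satisfy three properties: every vertex lies in some bag; for every edge, both endpoints lie together in some bag; and for every vertex, the bags containing it form a connected subtree. Here edge (e,f) lies in no bag, so the decomposition is invalid.

No — edge (e,f) lies in no bag.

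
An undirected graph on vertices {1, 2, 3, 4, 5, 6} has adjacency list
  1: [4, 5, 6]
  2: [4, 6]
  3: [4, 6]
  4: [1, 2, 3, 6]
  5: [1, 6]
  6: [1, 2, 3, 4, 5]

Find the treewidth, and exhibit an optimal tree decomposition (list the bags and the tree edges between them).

Treewidth 2.
One such decomposition:
Bags: B1 = {2, 4, 6}  B2 = {1, 4, 6}  B3 = {1, 5, 6}  B4 = {3, 4, 6}
Tree: B1–B2, B2–B3, B1–B4

Every bag has size at most 3, so the width is 3 − 1 = 2 and tw(G) ≤ 2. For the lower bound, the 3 vertices {1, 4, 6} are pairwise adjacent, and any tree decomposition puts a clique entirely inside one bag — forcing width ≥ 2. The upper and lower bounds meet at 2, so that is the treewidth.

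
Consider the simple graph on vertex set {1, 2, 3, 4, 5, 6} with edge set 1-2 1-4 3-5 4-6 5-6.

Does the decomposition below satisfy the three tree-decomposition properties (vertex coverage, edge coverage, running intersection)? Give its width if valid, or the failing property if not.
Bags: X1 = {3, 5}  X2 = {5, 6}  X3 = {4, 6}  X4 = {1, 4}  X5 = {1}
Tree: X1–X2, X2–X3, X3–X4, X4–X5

No — vertex 2 appears in no bag.

A tree decomposition must satisfy three properties: every vertex lies in some bag; for every edge, both endpoints lie together in some bag; and for every vertex, the bags containing it form a connected subtree. Here vertex 2 appears in no bag, so the decomposition is invalid.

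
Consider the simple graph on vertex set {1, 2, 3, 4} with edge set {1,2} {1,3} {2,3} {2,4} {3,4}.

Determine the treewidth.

A width-2 tree decomposition is:
Bags: B1 = {2, 3, 4}  B2 = {1, 2, 3}
Tree: B1–B2
Every bag has size at most 3, so the width is 3 − 1 = 2 and tw(G) ≤ 2. On the other hand G contains the 3-clique {1, 2, 3}. A clique must lie in a single bag of any decomposition, so no decomposition can have width below 2. The upper and lower bounds meet at 2, so that is the treewidth.

2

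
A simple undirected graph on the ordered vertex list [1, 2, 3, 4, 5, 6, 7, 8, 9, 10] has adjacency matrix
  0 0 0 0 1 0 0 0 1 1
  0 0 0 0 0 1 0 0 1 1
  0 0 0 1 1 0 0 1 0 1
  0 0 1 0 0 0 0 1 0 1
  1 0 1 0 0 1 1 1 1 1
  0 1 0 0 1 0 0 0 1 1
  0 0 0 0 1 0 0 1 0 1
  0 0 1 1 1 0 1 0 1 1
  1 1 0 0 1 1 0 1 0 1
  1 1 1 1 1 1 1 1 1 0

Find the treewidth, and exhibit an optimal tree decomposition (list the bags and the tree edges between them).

The largest bag has 4 vertices, giving width 3; this decomposition certifies tw(G) ≤ 3. Conversely, {2, 6, 9, 10} is a clique of size 4, and the vertices of any clique must share a bag in every tree decomposition; so some bag has ≥ 4 vertices and tw(G) ≥ 3. Therefore the treewidth is 3.

Treewidth 3.
Bags: B1 = {5, 6, 9, 10}  B2 = {5, 8, 9, 10}  B3 = {3, 5, 8, 10}  B4 = {5, 7, 8, 10}  B5 = {3, 4, 8, 10}  B6 = {2, 6, 9, 10}  B7 = {1, 5, 9, 10}
Tree: B1–B2, B2–B3, B3–B4, B3–B5, B1–B6, B2–B7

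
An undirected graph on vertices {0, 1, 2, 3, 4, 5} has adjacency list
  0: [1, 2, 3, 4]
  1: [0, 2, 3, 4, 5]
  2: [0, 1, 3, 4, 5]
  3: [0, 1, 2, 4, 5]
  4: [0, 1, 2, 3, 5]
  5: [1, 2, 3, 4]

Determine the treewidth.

A width-4 tree decomposition is:
Bags: B1 = {0, 1, 2, 3, 4}  B2 = {1, 2, 3, 4, 5}
Tree: B1–B2
Each bag holds 5 vertices, so the decomposition has width 4, which upper-bounds the treewidth. On the other hand G contains the 5-clique {0, 1, 2, 3, 4}. A clique must lie in a single bag of any decomposition, so no decomposition can have width below 4. Therefore the treewidth is 4.

4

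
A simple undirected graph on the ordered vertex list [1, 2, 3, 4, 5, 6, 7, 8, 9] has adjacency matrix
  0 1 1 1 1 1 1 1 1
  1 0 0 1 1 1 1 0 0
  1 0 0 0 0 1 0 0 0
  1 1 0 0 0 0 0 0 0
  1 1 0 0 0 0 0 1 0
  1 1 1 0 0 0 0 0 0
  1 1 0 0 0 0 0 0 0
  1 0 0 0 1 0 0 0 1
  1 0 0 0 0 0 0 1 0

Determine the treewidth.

A width-2 tree decomposition is:
Bags: B1 = {1, 2, 4}  B2 = {1, 2, 5}  B3 = {1, 2, 6}  B4 = {1, 2, 7}  B5 = {1, 3, 6}  B6 = {1, 5, 8}  B7 = {1, 8, 9}
Tree: B1–B2, B1–B3, B3–B4, B3–B5, B2–B6, B6–B7
The largest bag has 3 vertices, giving width 2; this decomposition certifies tw(G) ≤ 2. For the lower bound, the 3 vertices {1, 8, 9} are pairwise adjacent, and any tree decomposition puts a clique entirely inside one bag — forcing width ≥ 2. Hence tw(G) = 2 exactly.

2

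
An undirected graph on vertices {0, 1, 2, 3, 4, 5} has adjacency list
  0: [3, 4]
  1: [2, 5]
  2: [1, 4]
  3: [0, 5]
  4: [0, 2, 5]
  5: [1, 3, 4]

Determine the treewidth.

A width-2 tree decomposition is:
Bags: B1 = {0, 3, 4}  B2 = {3, 4, 5}  B3 = {2, 4, 5}  B4 = {1, 2, 5}
Tree: B1–B2, B2–B3, B3–B4
Every bag has size at most 3, so the width is 3 − 1 = 2 and tw(G) ≤ 2. The edges 0–3–5–4–0 form a cycle, so G is not a tree and its treewidth is at least 2. Therefore the treewidth is 2.

2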